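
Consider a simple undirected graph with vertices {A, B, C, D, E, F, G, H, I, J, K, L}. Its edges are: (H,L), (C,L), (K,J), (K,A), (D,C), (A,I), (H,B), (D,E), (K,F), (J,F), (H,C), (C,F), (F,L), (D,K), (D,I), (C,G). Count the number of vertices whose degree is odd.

Degrees: A:2, B:1, C:5, D:4, E:1, F:4, G:1, H:3, I:2, J:2, K:4, L:3
Odd-degree vertices: B, C, E, G, H, L.

6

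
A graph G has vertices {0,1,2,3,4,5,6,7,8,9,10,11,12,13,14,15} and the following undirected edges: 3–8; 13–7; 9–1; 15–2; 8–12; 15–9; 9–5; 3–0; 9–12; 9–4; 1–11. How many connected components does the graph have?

5

Component: {6}
Component: {10}
Component: {14}
Component: {7, 13}
Component: {0, 1, 2, 3, 4, 5, 8, 9, 11, 12, 15}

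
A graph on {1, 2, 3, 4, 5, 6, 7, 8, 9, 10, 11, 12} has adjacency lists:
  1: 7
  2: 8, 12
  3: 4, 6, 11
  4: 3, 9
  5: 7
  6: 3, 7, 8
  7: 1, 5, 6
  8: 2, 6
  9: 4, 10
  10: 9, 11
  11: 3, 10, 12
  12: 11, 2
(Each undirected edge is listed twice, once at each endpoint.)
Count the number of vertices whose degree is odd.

6

Degrees: 1:1, 2:2, 3:3, 4:2, 5:1, 6:3, 7:3, 8:2, 9:2, 10:2, 11:3, 12:2
Odd-degree vertices: 1, 3, 5, 6, 7, 11.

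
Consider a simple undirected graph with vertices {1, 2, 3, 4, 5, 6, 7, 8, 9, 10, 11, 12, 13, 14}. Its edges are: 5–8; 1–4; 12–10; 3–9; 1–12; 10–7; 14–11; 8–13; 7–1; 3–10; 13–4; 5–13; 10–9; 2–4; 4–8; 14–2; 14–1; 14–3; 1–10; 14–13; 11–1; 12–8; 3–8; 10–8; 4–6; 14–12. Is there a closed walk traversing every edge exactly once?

Degrees: 1:6, 2:2, 3:4, 4:5, 5:2, 6:1, 7:2, 8:6, 9:2, 10:6, 11:2, 12:4, 13:4, 14:6
Vertices with odd degree: 4, 6. An Eulerian circuit requires all degrees even.

No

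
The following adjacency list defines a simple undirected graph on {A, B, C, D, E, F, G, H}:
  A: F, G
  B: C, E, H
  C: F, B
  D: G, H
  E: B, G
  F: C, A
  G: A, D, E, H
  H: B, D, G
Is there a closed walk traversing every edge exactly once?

Degrees: A:2, B:3, C:2, D:2, E:2, F:2, G:4, H:3
Vertices with odd degree: B, H. An Eulerian circuit requires all degrees even.

No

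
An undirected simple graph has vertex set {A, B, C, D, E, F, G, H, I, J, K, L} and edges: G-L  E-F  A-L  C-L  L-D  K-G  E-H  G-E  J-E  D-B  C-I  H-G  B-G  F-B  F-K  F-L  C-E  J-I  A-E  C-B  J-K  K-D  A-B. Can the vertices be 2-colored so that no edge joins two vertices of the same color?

No

E-H-G-E is an odd cycle (length 3), and a bipartite graph can contain only even cycles.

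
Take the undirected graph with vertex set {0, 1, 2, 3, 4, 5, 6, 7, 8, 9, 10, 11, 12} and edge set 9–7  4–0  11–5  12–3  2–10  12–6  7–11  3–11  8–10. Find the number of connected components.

4

Component: {1}
Component: {0, 4}
Component: {2, 8, 10}
Component: {3, 5, 6, 7, 9, 11, 12}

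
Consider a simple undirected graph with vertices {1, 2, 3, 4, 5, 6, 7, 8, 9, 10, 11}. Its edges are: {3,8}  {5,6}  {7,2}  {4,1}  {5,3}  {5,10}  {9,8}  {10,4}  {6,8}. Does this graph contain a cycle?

|V| = 11, |E| = 9, number of components = 3.
One cycle is 5-3-8-6-5.

Yes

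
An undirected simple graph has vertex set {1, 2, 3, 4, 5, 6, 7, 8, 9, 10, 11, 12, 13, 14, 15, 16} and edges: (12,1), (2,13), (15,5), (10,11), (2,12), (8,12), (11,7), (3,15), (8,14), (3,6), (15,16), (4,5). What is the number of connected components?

Component: {9}
Component: {7, 10, 11}
Component: {1, 2, 8, 12, 13, 14}
Component: {3, 4, 5, 6, 15, 16}

4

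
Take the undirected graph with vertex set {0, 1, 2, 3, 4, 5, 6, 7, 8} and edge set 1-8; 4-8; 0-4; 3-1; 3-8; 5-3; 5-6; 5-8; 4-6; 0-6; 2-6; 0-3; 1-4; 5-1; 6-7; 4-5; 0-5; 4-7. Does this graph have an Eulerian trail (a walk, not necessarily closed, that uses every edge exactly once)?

Degrees: 0:4, 1:4, 2:1, 3:4, 4:6, 5:6, 6:5, 7:2, 8:4
Odd-degree vertices: 2, 6 (2 total).
The non-isolated vertices are connected and exactly 2 have odd degree, so an Eulerian trail exists (from 2 to 6).

Yes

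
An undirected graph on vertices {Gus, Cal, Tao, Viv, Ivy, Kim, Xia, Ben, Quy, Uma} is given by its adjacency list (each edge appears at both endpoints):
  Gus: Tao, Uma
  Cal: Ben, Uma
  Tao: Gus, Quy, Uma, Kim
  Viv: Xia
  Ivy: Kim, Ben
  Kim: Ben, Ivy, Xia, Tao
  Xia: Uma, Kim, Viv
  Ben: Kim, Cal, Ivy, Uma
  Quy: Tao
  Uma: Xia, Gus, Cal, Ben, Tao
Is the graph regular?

Degrees: Gus:2, Cal:2, Tao:4, Viv:1, Ivy:2, Kim:4, Xia:3, Ben:4, Quy:1, Uma:5
Degrees are not all equal (e.g. deg(Viv)=1 but deg(Uma)=5); not regular.

No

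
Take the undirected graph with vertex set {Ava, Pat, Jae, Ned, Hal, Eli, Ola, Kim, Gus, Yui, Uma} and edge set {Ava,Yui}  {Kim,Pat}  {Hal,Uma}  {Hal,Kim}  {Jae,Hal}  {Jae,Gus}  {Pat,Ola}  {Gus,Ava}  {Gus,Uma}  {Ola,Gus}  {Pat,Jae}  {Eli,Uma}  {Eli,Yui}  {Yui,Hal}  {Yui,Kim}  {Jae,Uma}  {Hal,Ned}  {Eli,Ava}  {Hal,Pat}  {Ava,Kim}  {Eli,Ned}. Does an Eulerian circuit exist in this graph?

Yes

Degrees: Ava:4, Pat:4, Jae:4, Ned:2, Hal:6, Eli:4, Ola:2, Kim:4, Gus:4, Yui:4, Uma:4
All degrees are even and the non-isolated vertices are connected — an Eulerian circuit exists.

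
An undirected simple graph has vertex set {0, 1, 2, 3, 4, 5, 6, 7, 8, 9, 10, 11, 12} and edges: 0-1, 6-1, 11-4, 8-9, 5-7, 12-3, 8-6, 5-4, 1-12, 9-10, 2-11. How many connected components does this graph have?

Component: {2, 4, 5, 7, 11}
Component: {0, 1, 3, 6, 8, 9, 10, 12}

2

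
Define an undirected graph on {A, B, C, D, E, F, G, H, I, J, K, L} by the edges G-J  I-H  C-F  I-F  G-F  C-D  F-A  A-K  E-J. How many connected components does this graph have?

3

Component: {B}
Component: {L}
Component: {A, C, D, E, F, G, H, I, J, K}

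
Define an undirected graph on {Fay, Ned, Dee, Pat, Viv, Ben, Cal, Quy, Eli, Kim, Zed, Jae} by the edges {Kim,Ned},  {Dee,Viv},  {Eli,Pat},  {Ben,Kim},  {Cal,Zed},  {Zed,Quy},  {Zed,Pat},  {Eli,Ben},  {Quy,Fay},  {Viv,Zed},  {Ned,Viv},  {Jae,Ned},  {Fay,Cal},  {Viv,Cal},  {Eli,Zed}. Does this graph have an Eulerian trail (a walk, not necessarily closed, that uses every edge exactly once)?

Degrees: Fay:2, Ned:3, Dee:1, Pat:2, Viv:4, Ben:2, Cal:3, Quy:2, Eli:3, Kim:2, Zed:5, Jae:1
Odd-degree vertices: Ned, Dee, Cal, Eli, Zed, Jae (6 total).
With 6 odd-degree vertices (more than two), no single trail can use every edge.

No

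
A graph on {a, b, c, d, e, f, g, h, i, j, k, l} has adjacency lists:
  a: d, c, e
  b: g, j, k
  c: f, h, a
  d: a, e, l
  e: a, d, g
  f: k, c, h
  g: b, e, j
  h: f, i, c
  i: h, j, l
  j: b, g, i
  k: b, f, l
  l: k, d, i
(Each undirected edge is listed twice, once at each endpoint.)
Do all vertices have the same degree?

Degrees: a:3, b:3, c:3, d:3, e:3, f:3, g:3, h:3, i:3, j:3, k:3, l:3
Every vertex has degree 3, so the graph is 3-regular.

Yes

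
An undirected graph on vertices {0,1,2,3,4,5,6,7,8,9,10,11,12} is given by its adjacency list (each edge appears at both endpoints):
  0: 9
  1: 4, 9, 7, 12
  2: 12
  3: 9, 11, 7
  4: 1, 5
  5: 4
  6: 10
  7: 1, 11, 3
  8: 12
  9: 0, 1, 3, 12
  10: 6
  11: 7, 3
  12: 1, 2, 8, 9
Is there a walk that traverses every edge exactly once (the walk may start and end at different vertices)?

Degrees: 0:1, 1:4, 2:1, 3:3, 4:2, 5:1, 6:1, 7:3, 8:1, 9:4, 10:1, 11:2, 12:4
Odd-degree vertices: 0, 2, 3, 5, 6, 7, 8, 10 (8 total).
With 8 odd-degree vertices (more than two), no single trail can use every edge.

No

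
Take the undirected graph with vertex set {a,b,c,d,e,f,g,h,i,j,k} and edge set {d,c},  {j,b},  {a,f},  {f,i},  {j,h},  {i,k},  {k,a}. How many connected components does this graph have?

Component: {e}
Component: {g}
Component: {c, d}
Component: {b, h, j}
Component: {a, f, i, k}

5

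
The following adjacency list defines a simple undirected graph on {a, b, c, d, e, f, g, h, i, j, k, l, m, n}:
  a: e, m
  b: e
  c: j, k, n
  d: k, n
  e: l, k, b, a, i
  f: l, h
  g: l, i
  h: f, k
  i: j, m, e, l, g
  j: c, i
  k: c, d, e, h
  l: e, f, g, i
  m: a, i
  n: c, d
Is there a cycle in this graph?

|V| = 14, |E| = 19, number of components = 1.
One cycle is e-k-c-j-i-e.

Yes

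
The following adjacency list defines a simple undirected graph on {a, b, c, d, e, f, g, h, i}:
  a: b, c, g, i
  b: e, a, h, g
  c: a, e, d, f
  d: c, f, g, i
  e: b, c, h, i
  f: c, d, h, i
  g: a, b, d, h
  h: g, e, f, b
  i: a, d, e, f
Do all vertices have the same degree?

Yes

Degrees: a:4, b:4, c:4, d:4, e:4, f:4, g:4, h:4, i:4
All degrees equal 4; the graph is regular.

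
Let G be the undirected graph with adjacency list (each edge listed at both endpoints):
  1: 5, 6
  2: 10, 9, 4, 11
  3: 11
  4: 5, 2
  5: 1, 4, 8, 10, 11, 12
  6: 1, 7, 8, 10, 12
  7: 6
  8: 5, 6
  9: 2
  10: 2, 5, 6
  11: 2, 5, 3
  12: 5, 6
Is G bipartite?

Yes

Partition the vertices as {2, 3, 5, 6} vs {1, 4, 7, 8, 9, 10, 11, 12}. Each listed edge has one endpoint in each part, so the graph is bipartite.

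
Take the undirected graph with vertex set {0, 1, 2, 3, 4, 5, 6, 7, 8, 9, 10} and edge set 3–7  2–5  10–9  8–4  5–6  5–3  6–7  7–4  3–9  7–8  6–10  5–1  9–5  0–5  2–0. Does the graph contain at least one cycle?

The graph has 11 vertices, 15 edges, and 1 connected component.
Since 15 > 11 - 1, a cycle must exist; for instance 3-9-10-6-7-3.

Yes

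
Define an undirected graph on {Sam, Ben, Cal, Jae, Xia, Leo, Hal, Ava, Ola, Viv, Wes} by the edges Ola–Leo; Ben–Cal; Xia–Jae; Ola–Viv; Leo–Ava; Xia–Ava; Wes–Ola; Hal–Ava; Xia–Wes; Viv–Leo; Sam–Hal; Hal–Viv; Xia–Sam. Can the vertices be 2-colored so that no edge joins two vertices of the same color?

No

Viv-Leo-Ola-Viv is an odd cycle (length 3), and a bipartite graph can contain only even cycles.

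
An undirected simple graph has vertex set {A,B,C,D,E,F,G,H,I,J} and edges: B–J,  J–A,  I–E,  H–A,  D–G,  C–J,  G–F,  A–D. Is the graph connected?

No

Component: {E, I}
Component: {A, B, C, D, F, G, H, J}
There are 2 separate components, so the graph is not connected.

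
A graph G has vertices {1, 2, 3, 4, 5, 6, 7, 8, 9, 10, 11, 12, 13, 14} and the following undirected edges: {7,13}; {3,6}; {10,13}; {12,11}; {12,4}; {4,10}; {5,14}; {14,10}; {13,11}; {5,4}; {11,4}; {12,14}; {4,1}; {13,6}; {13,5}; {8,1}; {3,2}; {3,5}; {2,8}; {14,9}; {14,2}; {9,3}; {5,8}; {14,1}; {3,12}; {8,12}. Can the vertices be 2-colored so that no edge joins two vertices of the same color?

No

The cycle 4-11-12-4 has length 3, which is odd, so the graph is not bipartite.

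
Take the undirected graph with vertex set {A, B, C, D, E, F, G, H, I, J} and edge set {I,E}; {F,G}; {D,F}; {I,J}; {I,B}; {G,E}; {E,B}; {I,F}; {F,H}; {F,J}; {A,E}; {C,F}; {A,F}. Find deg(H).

Neighbors of H: F.

1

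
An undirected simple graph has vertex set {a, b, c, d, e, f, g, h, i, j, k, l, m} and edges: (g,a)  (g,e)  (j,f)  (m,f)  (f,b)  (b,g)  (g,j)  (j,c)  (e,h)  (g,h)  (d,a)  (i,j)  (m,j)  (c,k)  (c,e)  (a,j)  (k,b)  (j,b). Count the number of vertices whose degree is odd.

8

Degrees: a:3, b:4, c:3, d:1, e:3, f:3, g:5, h:2, i:1, j:7, k:2, l:0, m:2
Odd-degree vertices: a, c, d, e, f, g, i, j.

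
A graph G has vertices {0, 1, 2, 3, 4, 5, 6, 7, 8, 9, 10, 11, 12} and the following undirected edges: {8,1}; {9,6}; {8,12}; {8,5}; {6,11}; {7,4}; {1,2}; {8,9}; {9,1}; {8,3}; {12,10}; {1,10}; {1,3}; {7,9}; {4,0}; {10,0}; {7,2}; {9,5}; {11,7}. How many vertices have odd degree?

Degrees: 0:2, 1:5, 2:2, 3:2, 4:2, 5:2, 6:2, 7:4, 8:5, 9:5, 10:3, 11:2, 12:2
Odd-degree vertices: 1, 8, 9, 10.

4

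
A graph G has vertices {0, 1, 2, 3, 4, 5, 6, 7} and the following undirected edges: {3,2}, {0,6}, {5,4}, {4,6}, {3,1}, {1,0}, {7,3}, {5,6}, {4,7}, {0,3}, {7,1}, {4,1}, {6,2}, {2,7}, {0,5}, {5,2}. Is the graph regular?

Yes

Degrees: 0:4, 1:4, 2:4, 3:4, 4:4, 5:4, 6:4, 7:4
Every vertex has degree 4, so the graph is 4-regular.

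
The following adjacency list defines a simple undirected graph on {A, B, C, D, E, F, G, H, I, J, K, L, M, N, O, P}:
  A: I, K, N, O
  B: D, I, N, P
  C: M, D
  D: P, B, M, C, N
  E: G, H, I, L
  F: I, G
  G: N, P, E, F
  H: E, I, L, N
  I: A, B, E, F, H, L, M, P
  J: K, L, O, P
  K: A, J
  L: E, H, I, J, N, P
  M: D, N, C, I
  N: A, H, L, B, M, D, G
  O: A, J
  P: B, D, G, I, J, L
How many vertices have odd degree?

Degrees: A:4, B:4, C:2, D:5, E:4, F:2, G:4, H:4, I:8, J:4, K:2, L:6, M:4, N:7, O:2, P:6
Odd-degree vertices: D, N.

2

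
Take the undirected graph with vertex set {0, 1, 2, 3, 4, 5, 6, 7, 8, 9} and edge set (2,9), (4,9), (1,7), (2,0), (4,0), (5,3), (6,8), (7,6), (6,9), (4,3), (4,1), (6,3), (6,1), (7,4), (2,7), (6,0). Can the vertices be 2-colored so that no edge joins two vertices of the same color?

No

The cycle 4-1-7-4 has length 3, which is odd, so the graph is not bipartite.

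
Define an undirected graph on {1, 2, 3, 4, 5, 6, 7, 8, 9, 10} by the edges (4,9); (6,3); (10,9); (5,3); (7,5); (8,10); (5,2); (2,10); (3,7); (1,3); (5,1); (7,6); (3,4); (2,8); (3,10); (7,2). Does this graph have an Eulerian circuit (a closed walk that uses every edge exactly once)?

Yes

Degrees: 1:2, 2:4, 3:6, 4:2, 5:4, 6:2, 7:4, 8:2, 9:2, 10:4
Every vertex has even degree and the edges form a single connected piece, so an Eulerian circuit exists.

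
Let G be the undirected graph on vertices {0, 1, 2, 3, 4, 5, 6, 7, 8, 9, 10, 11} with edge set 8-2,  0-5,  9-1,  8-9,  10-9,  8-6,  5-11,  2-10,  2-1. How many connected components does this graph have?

Component: {3}
Component: {4}
Component: {7}
Component: {0, 5, 11}
Component: {1, 2, 6, 8, 9, 10}

5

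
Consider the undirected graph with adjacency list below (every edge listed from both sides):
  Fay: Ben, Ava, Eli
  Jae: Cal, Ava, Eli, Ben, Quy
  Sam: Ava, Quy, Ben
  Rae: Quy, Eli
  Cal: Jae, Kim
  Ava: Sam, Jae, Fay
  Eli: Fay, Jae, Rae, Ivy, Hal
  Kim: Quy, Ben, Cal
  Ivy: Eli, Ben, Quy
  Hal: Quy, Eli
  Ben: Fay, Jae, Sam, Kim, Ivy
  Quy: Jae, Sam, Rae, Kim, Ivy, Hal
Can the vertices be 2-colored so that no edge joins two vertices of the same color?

Yes

Color {Cal, Ava, Eli, Ben, Quy} black and {Fay, Jae, Sam, Rae, Kim, Ivy, Hal} white. No edge joins two same-colored vertices, so the graph is bipartite.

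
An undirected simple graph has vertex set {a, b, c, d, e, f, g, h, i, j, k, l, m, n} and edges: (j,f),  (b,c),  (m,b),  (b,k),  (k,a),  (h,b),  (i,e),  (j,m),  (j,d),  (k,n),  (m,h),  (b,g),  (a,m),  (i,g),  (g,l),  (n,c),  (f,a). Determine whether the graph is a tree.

No

|V| = 14, |E| = 17.
A tree on 14 vertices has exactly 13 edges; this graph has 17, so it contains a cycle and is not a tree.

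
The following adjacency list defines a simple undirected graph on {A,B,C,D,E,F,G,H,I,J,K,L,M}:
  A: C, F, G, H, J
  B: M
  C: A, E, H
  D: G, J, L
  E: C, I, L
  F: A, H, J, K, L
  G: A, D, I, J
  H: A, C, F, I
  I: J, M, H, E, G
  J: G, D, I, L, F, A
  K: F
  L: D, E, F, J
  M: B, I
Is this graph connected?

Yes

A breadth-first search from A visits A, F, J, G, C, H, K, L, I, D, E, M, B — all 13 vertices — so the graph is connected.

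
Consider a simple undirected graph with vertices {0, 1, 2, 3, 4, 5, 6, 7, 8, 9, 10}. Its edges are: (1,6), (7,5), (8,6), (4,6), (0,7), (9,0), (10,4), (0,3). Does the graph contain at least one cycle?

No

|V| = 11, |E| = 8, number of components = 3.
Since 8 = 11 - 3, the graph is a forest and contains no cycle.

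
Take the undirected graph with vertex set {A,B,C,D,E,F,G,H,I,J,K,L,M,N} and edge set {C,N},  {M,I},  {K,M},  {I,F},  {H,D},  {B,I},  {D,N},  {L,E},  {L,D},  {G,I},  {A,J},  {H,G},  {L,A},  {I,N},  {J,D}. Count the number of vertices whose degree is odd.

Degrees: A:2, B:1, C:1, D:4, E:1, F:1, G:2, H:2, I:5, J:2, K:1, L:3, M:2, N:3
Odd-degree vertices: B, C, E, F, I, K, L, N.

8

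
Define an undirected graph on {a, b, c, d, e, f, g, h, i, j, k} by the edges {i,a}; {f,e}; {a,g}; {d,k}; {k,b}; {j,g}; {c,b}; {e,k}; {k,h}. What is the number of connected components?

2

Component: {a, g, i, j}
Component: {b, c, d, e, f, h, k}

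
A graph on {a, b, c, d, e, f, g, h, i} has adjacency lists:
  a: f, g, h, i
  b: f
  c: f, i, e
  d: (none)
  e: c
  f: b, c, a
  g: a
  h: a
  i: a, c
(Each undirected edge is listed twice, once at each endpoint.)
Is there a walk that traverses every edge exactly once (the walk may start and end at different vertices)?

No

Degrees: a:4, b:1, c:3, d:0, e:1, f:3, g:1, h:1, i:2
Odd-degree vertices: b, c, e, f, g, h (6 total).
With 6 odd-degree vertices (more than two), no single trail can use every edge.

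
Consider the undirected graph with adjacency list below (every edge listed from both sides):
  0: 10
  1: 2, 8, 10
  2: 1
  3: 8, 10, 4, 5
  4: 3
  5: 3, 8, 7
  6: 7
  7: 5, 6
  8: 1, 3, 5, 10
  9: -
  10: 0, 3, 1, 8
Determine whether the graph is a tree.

The graph has 11 vertices and 12 edges.
It is not connected, so it is not a tree.

No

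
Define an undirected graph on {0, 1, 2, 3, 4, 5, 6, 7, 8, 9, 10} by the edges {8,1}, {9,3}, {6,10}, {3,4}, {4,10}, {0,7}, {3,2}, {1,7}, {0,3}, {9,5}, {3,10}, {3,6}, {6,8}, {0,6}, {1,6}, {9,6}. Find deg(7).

Neighbors of 7: 0, 1.

2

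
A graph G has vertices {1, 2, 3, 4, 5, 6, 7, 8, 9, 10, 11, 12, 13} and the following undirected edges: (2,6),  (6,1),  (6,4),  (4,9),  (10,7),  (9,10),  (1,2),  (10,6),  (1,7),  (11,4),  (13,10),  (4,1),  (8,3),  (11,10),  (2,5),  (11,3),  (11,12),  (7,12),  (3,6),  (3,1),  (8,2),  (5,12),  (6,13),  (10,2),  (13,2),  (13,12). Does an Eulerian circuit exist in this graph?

Degrees: 1:5, 2:6, 3:4, 4:4, 5:2, 6:6, 7:3, 8:2, 9:2, 10:6, 11:4, 12:4, 13:4
1, 7 have odd degree; an Eulerian circuit needs every degree to be even, so none exists.

No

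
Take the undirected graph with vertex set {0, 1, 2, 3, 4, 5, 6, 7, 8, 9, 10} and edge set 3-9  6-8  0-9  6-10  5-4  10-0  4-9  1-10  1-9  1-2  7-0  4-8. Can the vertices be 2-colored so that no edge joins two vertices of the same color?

Yes

Color {2, 5, 7, 8, 9, 10} black and {0, 1, 3, 4, 6} white. No edge joins two same-colored vertices, so the graph is bipartite.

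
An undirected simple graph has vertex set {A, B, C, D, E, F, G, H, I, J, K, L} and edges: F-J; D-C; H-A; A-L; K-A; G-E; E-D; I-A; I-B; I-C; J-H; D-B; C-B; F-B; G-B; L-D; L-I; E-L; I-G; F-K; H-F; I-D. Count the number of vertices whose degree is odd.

6

Degrees: A:4, B:5, C:3, D:5, E:3, F:4, G:3, H:3, I:6, J:2, K:2, L:4
Odd-degree vertices: B, C, D, E, G, H.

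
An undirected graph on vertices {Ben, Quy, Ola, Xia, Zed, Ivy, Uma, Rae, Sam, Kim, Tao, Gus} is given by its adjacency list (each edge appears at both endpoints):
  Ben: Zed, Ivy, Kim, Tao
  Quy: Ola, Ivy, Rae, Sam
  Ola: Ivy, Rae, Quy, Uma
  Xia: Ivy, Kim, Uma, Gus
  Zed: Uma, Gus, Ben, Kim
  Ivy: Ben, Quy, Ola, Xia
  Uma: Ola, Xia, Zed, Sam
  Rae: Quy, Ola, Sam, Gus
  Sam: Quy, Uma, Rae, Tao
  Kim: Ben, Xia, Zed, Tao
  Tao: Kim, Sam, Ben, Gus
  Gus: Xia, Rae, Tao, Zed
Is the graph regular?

Degrees: Ben:4, Quy:4, Ola:4, Xia:4, Zed:4, Ivy:4, Uma:4, Rae:4, Sam:4, Kim:4, Tao:4, Gus:4
All degrees equal 4; the graph is regular.

Yes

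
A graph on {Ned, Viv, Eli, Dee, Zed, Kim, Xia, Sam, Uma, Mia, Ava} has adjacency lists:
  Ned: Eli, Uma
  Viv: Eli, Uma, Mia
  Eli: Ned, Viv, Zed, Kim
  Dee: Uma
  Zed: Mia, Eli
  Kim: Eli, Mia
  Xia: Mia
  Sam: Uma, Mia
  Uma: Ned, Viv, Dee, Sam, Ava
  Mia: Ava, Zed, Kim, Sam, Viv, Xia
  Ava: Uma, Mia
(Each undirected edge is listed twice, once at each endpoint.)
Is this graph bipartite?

Color {Eli, Uma, Mia} black and {Ned, Viv, Dee, Zed, Kim, Xia, Sam, Ava} white. No edge joins two same-colored vertices, so the graph is bipartite.

Yes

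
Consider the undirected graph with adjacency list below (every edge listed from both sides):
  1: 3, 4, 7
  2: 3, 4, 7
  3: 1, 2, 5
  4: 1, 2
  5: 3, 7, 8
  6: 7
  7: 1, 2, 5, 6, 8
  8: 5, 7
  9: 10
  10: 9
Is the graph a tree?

No

The graph has 10 vertices and 12 edges.
It is not connected, so it is not a tree.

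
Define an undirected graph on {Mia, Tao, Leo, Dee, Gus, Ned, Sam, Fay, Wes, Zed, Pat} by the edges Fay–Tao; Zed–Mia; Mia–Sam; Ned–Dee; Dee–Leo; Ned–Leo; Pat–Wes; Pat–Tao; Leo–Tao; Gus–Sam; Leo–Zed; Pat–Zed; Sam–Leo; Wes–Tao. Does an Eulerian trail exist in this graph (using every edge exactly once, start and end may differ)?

Degrees: Mia:2, Tao:4, Leo:5, Dee:2, Gus:1, Ned:2, Sam:3, Fay:1, Wes:2, Zed:3, Pat:3
Odd-degree vertices: Leo, Gus, Sam, Fay, Zed, Pat (6 total).
With 6 odd-degree vertices (more than two), no single trail can use every edge.

No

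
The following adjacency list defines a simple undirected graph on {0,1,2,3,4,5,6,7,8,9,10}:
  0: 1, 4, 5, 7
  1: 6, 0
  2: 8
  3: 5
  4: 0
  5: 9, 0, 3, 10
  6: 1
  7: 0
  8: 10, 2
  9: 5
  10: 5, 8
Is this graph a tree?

|V| = 11, |E| = 10.
It is connected with exactly 10 edges, hence acyclic — it is a tree.

Yes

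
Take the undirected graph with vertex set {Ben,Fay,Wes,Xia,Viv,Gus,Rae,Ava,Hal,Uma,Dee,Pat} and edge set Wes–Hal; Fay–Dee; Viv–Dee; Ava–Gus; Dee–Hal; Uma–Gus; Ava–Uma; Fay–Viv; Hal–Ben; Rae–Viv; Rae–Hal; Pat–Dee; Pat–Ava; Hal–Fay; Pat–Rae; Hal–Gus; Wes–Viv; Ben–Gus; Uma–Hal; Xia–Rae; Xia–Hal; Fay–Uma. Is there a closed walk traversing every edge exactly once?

No

Degrees: Ben:2, Fay:4, Wes:2, Xia:2, Viv:4, Gus:4, Rae:4, Ava:3, Hal:8, Uma:4, Dee:4, Pat:3
Vertices with odd degree: Ava, Pat. An Eulerian circuit requires all degrees even.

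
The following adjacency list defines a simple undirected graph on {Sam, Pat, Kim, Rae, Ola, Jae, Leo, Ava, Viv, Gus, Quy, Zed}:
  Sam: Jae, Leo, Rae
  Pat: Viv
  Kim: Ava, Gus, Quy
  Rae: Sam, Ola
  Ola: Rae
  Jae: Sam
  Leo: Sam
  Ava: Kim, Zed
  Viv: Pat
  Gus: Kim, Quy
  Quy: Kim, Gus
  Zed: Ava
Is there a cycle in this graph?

Yes

The graph has 12 vertices, 10 edges, and 3 connected components.
One cycle is Kim-Gus-Quy-Kim.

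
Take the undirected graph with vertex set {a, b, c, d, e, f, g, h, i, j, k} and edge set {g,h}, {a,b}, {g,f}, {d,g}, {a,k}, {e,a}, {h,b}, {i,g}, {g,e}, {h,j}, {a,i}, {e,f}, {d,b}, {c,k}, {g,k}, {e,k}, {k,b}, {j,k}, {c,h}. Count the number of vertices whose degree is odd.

Degrees: a:4, b:4, c:2, d:2, e:4, f:2, g:6, h:4, i:2, j:2, k:6
Odd-degree vertices: none.

0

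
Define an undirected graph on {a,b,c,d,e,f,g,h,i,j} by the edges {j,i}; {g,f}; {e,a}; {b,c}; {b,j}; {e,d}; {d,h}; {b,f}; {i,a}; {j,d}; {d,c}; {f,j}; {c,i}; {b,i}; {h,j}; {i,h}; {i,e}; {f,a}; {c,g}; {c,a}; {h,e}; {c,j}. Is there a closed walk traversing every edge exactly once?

Yes

Degrees: a:4, b:4, c:6, d:4, e:4, f:4, g:2, h:4, i:6, j:6
All degrees are even and the non-isolated vertices are connected — an Eulerian circuit exists.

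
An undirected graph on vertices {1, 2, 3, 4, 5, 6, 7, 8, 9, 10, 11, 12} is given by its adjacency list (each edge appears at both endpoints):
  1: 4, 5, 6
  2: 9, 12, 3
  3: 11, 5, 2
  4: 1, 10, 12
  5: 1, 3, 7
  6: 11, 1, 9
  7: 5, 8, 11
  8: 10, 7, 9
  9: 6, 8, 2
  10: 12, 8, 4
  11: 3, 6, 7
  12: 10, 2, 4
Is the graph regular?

Degrees: 1:3, 2:3, 3:3, 4:3, 5:3, 6:3, 7:3, 8:3, 9:3, 10:3, 11:3, 12:3
Every vertex has degree 3, so the graph is 3-regular.

Yes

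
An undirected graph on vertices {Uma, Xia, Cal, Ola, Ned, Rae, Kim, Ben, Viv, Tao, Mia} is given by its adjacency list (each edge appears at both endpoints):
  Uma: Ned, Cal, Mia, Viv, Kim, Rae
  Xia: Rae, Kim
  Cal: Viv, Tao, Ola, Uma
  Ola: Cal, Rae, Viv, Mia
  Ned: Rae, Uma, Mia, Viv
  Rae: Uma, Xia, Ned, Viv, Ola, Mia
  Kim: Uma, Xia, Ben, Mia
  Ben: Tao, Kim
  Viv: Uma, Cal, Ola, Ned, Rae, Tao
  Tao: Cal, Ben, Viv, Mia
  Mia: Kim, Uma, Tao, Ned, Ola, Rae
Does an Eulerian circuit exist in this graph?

Degrees: Uma:6, Xia:2, Cal:4, Ola:4, Ned:4, Rae:6, Kim:4, Ben:2, Viv:6, Tao:4, Mia:6
Every vertex has even degree and the edges form a single connected piece, so an Eulerian circuit exists.

Yes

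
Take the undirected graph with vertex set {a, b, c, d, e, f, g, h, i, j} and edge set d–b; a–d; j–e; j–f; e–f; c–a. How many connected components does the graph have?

5

Component: {g}
Component: {h}
Component: {i}
Component: {e, f, j}
Component: {a, b, c, d}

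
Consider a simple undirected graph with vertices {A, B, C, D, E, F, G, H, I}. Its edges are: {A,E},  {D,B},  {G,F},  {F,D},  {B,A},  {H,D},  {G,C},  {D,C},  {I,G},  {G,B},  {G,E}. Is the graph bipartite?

Partition the vertices as {B, C, E, F, H, I} vs {A, D, G}. Each listed edge has one endpoint in each part, so the graph is bipartite.

Yes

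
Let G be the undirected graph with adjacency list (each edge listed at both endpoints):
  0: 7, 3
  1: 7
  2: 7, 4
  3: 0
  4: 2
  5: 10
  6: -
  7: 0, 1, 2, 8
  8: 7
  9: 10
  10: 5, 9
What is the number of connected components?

Component: {6}
Component: {5, 9, 10}
Component: {0, 1, 2, 3, 4, 7, 8}

3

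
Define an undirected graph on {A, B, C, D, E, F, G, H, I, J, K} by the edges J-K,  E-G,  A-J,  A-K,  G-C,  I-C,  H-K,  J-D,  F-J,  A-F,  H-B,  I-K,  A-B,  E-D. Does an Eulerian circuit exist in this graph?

Degrees: A:4, B:2, C:2, D:2, E:2, F:2, G:2, H:2, I:2, J:4, K:4
All degrees are even and the non-isolated vertices are connected — an Eulerian circuit exists.

Yes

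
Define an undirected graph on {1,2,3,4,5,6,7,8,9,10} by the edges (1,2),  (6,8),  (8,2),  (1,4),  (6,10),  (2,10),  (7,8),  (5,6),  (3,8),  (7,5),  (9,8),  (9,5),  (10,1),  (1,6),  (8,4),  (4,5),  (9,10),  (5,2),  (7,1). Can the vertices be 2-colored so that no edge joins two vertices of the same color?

The cycle 6-1-10-6 has length 3, which is odd, so the graph is not bipartite.

No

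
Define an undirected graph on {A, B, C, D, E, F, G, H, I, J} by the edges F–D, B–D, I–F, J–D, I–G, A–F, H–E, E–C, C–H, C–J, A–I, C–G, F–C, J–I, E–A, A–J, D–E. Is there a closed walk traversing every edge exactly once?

Degrees: A:4, B:1, C:5, D:4, E:4, F:4, G:2, H:2, I:4, J:4
Vertices with odd degree: B, C. An Eulerian circuit requires all degrees even.

No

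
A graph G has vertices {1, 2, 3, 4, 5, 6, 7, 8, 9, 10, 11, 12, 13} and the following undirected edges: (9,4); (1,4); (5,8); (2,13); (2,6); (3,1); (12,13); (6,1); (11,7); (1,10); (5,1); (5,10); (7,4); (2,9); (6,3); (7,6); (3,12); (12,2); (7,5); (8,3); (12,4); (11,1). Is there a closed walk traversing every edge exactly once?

Yes

Degrees: 1:6, 2:4, 3:4, 4:4, 5:4, 6:4, 7:4, 8:2, 9:2, 10:2, 11:2, 12:4, 13:2
Every vertex has even degree and the edges form a single connected piece, so an Eulerian circuit exists.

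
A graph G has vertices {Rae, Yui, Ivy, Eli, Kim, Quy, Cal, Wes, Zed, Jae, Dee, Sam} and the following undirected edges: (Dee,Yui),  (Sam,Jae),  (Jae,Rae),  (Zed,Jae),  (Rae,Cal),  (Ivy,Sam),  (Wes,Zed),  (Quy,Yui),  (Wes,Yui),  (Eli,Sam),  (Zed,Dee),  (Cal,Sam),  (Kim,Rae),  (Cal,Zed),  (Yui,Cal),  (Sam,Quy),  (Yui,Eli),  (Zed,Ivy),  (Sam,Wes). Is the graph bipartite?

Yes

Color {Ivy, Eli, Kim, Quy, Cal, Wes, Jae, Dee} black and {Rae, Yui, Zed, Sam} white. No edge joins two same-colored vertices, so the graph is bipartite.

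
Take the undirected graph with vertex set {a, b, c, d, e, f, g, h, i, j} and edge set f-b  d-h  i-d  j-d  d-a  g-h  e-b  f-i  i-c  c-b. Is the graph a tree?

No

|V| = 10, |E| = 10.
Connected but with 10 > 9 edges, so it has a cycle and is not a tree.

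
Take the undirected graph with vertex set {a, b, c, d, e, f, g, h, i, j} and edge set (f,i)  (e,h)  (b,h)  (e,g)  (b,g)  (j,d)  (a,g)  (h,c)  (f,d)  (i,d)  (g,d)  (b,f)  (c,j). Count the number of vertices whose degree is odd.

4

Degrees: a:1, b:3, c:2, d:4, e:2, f:3, g:4, h:3, i:2, j:2
Odd-degree vertices: a, b, f, h.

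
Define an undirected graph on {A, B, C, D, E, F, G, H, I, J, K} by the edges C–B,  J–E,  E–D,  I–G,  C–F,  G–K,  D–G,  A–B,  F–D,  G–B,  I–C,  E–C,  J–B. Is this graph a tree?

No

|V| = 11, |E| = 13.
It is not connected, so it is not a tree.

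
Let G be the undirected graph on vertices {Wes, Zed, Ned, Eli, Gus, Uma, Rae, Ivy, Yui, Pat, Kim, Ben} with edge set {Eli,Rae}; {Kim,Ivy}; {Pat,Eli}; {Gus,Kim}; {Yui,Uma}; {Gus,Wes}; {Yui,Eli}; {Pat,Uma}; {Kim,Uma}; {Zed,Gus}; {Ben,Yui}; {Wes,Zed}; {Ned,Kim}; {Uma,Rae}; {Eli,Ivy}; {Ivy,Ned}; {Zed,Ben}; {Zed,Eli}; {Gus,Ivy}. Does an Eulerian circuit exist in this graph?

Degrees: Wes:2, Zed:4, Ned:2, Eli:5, Gus:4, Uma:4, Rae:2, Ivy:4, Yui:3, Pat:2, Kim:4, Ben:2
Eli, Yui have odd degree; an Eulerian circuit needs every degree to be even, so none exists.

No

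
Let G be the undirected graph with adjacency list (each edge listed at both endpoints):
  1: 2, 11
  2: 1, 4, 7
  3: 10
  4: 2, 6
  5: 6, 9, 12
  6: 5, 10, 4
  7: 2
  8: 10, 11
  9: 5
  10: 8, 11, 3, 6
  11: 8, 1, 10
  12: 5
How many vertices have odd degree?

8

Degrees: 1:2, 2:3, 3:1, 4:2, 5:3, 6:3, 7:1, 8:2, 9:1, 10:4, 11:3, 12:1
Odd-degree vertices: 2, 3, 5, 6, 7, 9, 11, 12.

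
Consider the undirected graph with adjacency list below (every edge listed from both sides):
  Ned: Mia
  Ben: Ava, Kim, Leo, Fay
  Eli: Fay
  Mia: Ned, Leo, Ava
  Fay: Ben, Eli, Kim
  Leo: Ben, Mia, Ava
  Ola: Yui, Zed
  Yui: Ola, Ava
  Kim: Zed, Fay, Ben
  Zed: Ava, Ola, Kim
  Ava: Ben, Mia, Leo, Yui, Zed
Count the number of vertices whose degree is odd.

8

Degrees: Ned:1, Ben:4, Eli:1, Mia:3, Fay:3, Leo:3, Ola:2, Yui:2, Kim:3, Zed:3, Ava:5
Odd-degree vertices: Ned, Eli, Mia, Fay, Leo, Kim, Zed, Ava.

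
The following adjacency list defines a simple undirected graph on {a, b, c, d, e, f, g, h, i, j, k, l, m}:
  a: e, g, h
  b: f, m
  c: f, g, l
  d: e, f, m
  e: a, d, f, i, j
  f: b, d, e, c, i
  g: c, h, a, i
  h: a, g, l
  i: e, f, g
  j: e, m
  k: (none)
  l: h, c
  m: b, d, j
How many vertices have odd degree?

8

Degrees: a:3, b:2, c:3, d:3, e:5, f:5, g:4, h:3, i:3, j:2, k:0, l:2, m:3
Odd-degree vertices: a, c, d, e, f, h, i, m.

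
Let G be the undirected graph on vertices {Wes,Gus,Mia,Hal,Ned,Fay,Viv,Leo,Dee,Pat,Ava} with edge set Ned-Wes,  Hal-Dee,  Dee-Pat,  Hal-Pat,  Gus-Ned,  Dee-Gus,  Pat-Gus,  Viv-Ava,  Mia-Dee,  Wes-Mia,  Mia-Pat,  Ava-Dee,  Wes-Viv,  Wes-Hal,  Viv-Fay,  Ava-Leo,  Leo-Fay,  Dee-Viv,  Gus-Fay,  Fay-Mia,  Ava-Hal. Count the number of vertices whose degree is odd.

Degrees: Wes:4, Gus:4, Mia:4, Hal:4, Ned:2, Fay:4, Viv:4, Leo:2, Dee:6, Pat:4, Ava:4
Odd-degree vertices: none.

0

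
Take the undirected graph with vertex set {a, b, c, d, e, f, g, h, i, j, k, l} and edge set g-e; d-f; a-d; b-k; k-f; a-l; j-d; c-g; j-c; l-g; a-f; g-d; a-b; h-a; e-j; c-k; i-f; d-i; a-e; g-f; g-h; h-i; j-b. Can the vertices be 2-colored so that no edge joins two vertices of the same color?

The cycle d-f-g-d has length 3, which is odd, so the graph is not bipartite.

No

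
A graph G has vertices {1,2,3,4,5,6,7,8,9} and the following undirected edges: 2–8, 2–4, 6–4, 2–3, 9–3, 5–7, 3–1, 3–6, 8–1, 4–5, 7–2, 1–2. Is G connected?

Yes

A breadth-first search from 1 visits 1, 2, 8, 3, 7, 4, 6, 9, 5 — all 9 vertices — so the graph is connected.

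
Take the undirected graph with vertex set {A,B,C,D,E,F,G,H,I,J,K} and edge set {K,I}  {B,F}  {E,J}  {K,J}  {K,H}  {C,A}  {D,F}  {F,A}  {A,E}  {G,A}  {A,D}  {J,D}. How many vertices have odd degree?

10

Degrees: A:5, B:1, C:1, D:3, E:2, F:3, G:1, H:1, I:1, J:3, K:3
Odd-degree vertices: A, B, C, D, F, G, H, I, J, K.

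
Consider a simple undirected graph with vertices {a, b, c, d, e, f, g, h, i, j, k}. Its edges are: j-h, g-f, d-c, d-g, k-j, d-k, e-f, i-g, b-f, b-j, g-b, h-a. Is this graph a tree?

The graph has 11 vertices and 12 edges.
Connected but with 12 > 10 edges, so it has a cycle and is not a tree.

No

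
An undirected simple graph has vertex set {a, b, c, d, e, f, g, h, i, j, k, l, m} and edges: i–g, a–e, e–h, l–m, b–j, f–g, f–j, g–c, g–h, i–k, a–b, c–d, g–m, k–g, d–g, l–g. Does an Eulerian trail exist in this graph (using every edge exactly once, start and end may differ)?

Yes

Degrees: a:2, b:2, c:2, d:2, e:2, f:2, g:8, h:2, i:2, j:2, k:2, l:2, m:2
Odd-degree vertices: none (0 total).
With 0 odd-degree vertices and all edges in one connected piece, an Eulerian trail exists.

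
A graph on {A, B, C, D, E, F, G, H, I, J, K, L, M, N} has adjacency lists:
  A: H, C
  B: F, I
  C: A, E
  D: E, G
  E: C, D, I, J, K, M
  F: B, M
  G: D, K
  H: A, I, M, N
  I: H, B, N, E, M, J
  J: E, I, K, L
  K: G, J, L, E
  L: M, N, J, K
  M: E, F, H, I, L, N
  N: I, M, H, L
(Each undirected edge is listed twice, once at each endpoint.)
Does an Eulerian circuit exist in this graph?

Degrees: A:2, B:2, C:2, D:2, E:6, F:2, G:2, H:4, I:6, J:4, K:4, L:4, M:6, N:4
Every vertex has even degree and the edges form a single connected piece, so an Eulerian circuit exists.

Yes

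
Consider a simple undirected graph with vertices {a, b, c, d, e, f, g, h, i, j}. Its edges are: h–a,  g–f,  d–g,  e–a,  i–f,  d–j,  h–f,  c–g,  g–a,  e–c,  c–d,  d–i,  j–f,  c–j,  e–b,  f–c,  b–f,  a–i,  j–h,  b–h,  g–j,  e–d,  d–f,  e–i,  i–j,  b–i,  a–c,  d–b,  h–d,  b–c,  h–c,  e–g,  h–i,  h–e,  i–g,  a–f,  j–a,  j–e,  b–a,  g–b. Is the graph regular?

Yes

Degrees: a:8, b:8, c:8, d:8, e:8, f:8, g:8, h:8, i:8, j:8
All degrees equal 8; the graph is regular.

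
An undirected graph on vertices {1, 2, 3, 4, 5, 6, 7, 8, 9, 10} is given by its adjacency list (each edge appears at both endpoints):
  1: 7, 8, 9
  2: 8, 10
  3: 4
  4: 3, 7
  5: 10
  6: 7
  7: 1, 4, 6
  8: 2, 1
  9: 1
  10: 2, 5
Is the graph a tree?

Yes

The graph has 10 vertices and 9 edges.
Connected and |E| = |V| - 1, which characterizes a tree.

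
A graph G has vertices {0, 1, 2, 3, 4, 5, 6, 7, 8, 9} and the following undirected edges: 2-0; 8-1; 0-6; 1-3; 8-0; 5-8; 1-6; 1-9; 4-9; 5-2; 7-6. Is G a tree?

No

The graph has 10 vertices and 11 edges.
Connected but with 11 > 9 edges, so it has a cycle and is not a tree.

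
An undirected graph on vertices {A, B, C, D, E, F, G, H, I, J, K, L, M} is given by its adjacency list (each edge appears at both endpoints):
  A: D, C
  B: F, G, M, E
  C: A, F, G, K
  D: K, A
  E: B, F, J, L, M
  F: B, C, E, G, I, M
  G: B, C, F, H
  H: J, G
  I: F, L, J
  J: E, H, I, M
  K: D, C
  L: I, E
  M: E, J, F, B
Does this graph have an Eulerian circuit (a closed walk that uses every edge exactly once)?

Degrees: A:2, B:4, C:4, D:2, E:5, F:6, G:4, H:2, I:3, J:4, K:2, L:2, M:4
Vertices with odd degree: E, I. An Eulerian circuit requires all degrees even.

No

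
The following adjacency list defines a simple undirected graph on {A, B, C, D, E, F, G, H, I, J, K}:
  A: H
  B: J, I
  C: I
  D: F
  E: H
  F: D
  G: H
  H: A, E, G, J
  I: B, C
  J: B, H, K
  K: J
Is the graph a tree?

|V| = 11, |E| = 9.
It splits into 2 components, so it cannot be a tree.

No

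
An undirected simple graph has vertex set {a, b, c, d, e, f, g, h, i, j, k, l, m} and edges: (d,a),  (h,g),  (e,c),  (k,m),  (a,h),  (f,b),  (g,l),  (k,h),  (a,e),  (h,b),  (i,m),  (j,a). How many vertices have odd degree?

Degrees: a:4, b:2, c:1, d:1, e:2, f:1, g:2, h:4, i:1, j:1, k:2, l:1, m:2
Odd-degree vertices: c, d, f, i, j, l.

6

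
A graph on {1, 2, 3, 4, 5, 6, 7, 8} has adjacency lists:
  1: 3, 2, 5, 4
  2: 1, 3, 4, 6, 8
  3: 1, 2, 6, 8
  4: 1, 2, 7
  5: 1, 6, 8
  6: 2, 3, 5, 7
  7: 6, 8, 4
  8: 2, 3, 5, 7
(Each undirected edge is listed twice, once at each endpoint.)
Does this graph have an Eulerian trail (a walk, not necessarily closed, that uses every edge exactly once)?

Degrees: 1:4, 2:5, 3:4, 4:3, 5:3, 6:4, 7:3, 8:4
Odd-degree vertices: 2, 4, 5, 7 (4 total).
An Eulerian trail requires 0 or 2 odd-degree vertices; here there are 4.

No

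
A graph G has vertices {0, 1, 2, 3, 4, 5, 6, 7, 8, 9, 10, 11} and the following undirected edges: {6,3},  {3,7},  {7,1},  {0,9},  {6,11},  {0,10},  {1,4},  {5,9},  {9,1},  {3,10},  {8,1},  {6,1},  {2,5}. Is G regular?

Degrees: 0:2, 1:5, 2:1, 3:3, 4:1, 5:2, 6:3, 7:2, 8:1, 9:3, 10:2, 11:1
Degrees are not all equal (e.g. deg(2)=1 but deg(1)=5); not regular.

No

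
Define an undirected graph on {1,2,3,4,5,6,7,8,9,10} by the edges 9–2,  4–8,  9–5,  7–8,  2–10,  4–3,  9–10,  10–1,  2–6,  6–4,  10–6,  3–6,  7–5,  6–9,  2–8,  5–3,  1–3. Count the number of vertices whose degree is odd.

Degrees: 1:2, 2:4, 3:4, 4:3, 5:3, 6:5, 7:2, 8:3, 9:4, 10:4
Odd-degree vertices: 4, 5, 6, 8.

4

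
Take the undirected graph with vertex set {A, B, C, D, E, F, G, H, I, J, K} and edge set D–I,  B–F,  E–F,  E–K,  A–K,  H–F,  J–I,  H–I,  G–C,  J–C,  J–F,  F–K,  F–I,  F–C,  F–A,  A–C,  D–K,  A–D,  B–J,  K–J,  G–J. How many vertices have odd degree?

Degrees: A:4, B:2, C:4, D:3, E:2, F:8, G:2, H:2, I:4, J:6, K:5
Odd-degree vertices: D, K.

2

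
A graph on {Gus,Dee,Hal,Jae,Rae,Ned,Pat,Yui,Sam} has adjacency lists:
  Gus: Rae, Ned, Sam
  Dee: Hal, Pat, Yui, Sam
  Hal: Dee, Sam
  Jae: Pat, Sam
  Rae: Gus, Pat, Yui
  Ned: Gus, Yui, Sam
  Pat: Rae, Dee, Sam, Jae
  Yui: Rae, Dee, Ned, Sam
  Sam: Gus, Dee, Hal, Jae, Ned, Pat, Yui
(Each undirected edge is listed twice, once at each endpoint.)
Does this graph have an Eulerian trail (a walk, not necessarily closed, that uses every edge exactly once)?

No

Degrees: Gus:3, Dee:4, Hal:2, Jae:2, Rae:3, Ned:3, Pat:4, Yui:4, Sam:7
Odd-degree vertices: Gus, Rae, Ned, Sam (4 total).
With 4 odd-degree vertices (more than two), no single trail can use every edge.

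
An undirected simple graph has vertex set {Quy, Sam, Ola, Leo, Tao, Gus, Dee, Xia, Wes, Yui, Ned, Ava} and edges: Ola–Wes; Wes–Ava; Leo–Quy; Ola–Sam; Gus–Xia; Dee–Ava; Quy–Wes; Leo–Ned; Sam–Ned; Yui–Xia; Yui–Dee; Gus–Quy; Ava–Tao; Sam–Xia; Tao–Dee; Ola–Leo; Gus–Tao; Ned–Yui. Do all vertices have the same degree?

Degrees: Quy:3, Sam:3, Ola:3, Leo:3, Tao:3, Gus:3, Dee:3, Xia:3, Wes:3, Yui:3, Ned:3, Ava:3
Every vertex has degree 3, so the graph is 3-regular.

Yes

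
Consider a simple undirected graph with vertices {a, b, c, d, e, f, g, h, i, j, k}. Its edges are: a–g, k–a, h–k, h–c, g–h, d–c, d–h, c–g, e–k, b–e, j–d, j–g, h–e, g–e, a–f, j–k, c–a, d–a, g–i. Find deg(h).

5

Neighbors of h: c, d, e, g, k.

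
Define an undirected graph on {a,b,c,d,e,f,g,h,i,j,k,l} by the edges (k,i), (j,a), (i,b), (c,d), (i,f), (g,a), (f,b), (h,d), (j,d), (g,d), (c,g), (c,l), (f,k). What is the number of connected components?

3

Component: {e}
Component: {b, f, i, k}
Component: {a, c, d, g, h, j, l}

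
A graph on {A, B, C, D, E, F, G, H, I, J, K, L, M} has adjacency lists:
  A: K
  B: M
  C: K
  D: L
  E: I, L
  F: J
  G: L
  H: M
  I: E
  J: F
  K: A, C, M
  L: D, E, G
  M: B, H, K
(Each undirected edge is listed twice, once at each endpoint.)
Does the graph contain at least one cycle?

|V| = 13, |E| = 10, number of components = 3.
Since 10 = 13 - 3, the graph is a forest and contains no cycle.

No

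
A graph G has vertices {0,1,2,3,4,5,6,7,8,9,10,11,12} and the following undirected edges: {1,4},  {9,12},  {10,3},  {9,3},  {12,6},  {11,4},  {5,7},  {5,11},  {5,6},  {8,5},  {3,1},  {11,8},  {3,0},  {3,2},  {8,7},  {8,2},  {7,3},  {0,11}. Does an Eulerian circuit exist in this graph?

No

Degrees: 0:2, 1:2, 2:2, 3:6, 4:2, 5:4, 6:2, 7:3, 8:4, 9:2, 10:1, 11:4, 12:2
Vertices with odd degree: 7, 10. An Eulerian circuit requires all degrees even.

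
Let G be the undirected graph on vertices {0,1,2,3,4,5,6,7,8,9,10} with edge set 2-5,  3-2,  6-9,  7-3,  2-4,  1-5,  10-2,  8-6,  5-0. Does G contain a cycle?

No

|V| = 11, |E| = 9, number of components = 2.
Since 9 = 11 - 2, the graph is a forest and contains no cycle.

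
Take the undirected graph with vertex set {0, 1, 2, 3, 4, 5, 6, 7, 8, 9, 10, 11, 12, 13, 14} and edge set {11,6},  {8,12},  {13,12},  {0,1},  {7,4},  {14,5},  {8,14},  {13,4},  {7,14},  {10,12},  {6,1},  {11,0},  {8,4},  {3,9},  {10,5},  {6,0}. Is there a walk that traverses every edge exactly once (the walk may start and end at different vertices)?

No

Degrees: 0:3, 1:2, 2:0, 3:1, 4:3, 5:2, 6:3, 7:2, 8:3, 9:1, 10:2, 11:2, 12:3, 13:2, 14:3
Odd-degree vertices: 0, 3, 4, 6, 8, 9, 12, 14 (8 total).
With 8 odd-degree vertices (more than two), no single trail can use every edge.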